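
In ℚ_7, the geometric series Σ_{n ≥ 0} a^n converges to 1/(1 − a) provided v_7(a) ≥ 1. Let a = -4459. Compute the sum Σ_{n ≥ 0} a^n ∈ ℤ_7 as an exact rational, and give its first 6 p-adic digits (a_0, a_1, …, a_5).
Σ a^n = 1/(1 − a) = 1/4460;  first 6 digits = (1, 0, 0, 1, 5, 6)

v_7(a) = 3 ≥ 1, so the series converges in ℤ_7 to 1/(1 − a) = 1/(1 − (-4459)) = 1/4460. Expand this rational in ℤ_7: compute digits iteratively via d_i = x_i mod 7, x_{i+1} = (x_i − d_i)/7. The first 6 digits are (1, 0, 0, 1, 5, 6).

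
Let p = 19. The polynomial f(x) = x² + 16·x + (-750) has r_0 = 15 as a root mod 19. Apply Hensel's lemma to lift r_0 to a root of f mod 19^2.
r_1 = 186 (mod 361)

Hensel: r_{i+1} = r_i − f(r_i)·(f′(r_i))^{-1} mod 19^{i+2}, f′(x) = 2x + 16. Iterate:
  r_0 = 15 (mod 19)
  r_1 = 186 (mod 361)
Final: r = 186 satisfies f(r) ≡ 0 mod 19^2.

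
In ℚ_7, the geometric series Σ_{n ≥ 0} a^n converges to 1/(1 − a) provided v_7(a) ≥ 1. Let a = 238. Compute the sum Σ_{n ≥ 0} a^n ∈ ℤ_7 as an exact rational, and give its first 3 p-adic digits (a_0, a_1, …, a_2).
Σ a^n = 1/(1 − a) = -1/237;  first 3 digits = (1, 6, 5)

v_7(a) = 1 ≥ 1, so the series converges in ℤ_7 to 1/(1 − a) = 1/(1 − 238) = -1/237. Expand this rational in ℤ_7: compute digits iteratively via d_i = x_i mod 7, x_{i+1} = (x_i − d_i)/7. The first 3 digits are (1, 6, 5).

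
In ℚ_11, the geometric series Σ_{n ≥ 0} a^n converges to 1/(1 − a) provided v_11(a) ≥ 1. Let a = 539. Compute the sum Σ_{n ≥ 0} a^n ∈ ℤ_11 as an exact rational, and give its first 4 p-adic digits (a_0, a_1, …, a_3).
Σ a^n = 1/(1 − a) = -1/538;  first 4 digits = (1, 5, 7, 2)

v_11(a) = 1 ≥ 1, so the series converges in ℤ_11 to 1/(1 − a) = 1/(1 − 539) = -1/538. Expand this rational in ℤ_11: compute digits iteratively via d_i = x_i mod 11, x_{i+1} = (x_i − d_i)/11. The first 4 digits are (1, 5, 7, 2).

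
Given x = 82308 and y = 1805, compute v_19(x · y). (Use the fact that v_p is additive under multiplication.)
v_19(148565940) = 5

v_p(x) = 3 (factor: 82308 = 19^3 · 12); v_p(y) = 2 (factor: 1805 = 19^2 · 5). Additivity: v_p(xy) = v_p(x) + v_p(y) = 3 + 2 = 5. (Direct check: xy = 148565940 = 19^5 · (60).)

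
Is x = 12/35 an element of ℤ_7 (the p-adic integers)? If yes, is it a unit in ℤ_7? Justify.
x ∉ ℤ_7 (v_7(x) = -1 < 0)

ℤ_7 = {x ∈ ℚ_7 : v_7(x) ≥ 0} and ℤ_7^× = {x ∈ ℤ_7 : v_7(x) = 0}. Here v_7(12/35) = v_7(num) − v_7(den) = -1; compare against these criteria.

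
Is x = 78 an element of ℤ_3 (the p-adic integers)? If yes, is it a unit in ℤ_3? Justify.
x ∈ ℤ_3 but not a unit; v_3(x) = 1 > 0

ℤ_3 = {x ∈ ℚ_3 : v_3(x) ≥ 0} and ℤ_3^× = {x ∈ ℤ_3 : v_3(x) = 0}. Here v_3(78) = v_3(num) − v_3(den) = 1; compare against these criteria.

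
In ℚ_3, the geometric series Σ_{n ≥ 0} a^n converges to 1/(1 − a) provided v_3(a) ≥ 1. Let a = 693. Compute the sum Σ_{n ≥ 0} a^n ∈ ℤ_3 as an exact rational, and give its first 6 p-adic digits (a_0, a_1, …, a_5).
Σ a^n = 1/(1 − a) = -1/692;  first 6 digits = (1, 0, 2, 1, 0, 2)

v_3(a) = 2 ≥ 1, so the series converges in ℤ_3 to 1/(1 − a) = 1/(1 − 693) = -1/692. Expand this rational in ℤ_3: compute digits iteratively via d_i = x_i mod 3, x_{i+1} = (x_i − d_i)/3. The first 6 digits are (1, 0, 2, 1, 0, 2).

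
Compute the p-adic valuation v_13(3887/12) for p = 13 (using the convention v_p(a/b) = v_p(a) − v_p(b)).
v_13(3887/12) = 2

Factor powers of 13 from the numerator and denominator of the reduced fraction: 3887 = 13^2 · 23 and 12 = 13^0 · 12. Apply v_p(a/b) = v_p(a) − v_p(b): v_13(3887/12) = 2 − 0 = 2.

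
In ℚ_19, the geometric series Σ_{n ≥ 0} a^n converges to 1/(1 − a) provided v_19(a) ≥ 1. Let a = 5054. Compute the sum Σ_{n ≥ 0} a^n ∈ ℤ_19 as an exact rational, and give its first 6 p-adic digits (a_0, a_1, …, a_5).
Σ a^n = 1/(1 − a) = -1/5053;  first 6 digits = (1, 0, 14, 0, 6, 10)

v_19(a) = 2 ≥ 1, so the series converges in ℤ_19 to 1/(1 − a) = 1/(1 − 5054) = -1/5053. Expand this rational in ℤ_19: compute digits iteratively via d_i = x_i mod 19, x_{i+1} = (x_i − d_i)/19. The first 6 digits are (1, 0, 14, 0, 6, 10).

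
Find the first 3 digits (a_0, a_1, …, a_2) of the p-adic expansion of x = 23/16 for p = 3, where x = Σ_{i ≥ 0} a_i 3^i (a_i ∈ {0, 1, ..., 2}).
(a_0, …, a_2) = (2, 0, 2)

v_3(23/16) = 0 (numerator and denominator both coprime to 3), so x ∈ ℤ_3^×. Compute digits iteratively via a_i = x_i mod 3, x_{i+1} = (x_i − a_i)/3, with x_0 = x:
  x_0 = 23/16;  a_0 = 2;  x_1 = (x_0 − 2)/3 = -3/16
  x_1 = -3/16;  a_1 = 0;  x_2 = (x_1 − 0)/3 = -1/16
  x_2 = -1/16;  a_2 = 2;  x_3 = (x_2 − 2)/3 = -11/16
Digits: (2, 0, 2).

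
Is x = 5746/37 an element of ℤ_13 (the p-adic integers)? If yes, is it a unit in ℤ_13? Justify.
x ∈ ℤ_13 but not a unit; v_13(x) = 2 > 0

ℤ_13 = {x ∈ ℚ_13 : v_13(x) ≥ 0} and ℤ_13^× = {x ∈ ℤ_13 : v_13(x) = 0}. Here v_13(5746/37) = v_13(num) − v_13(den) = 2; compare against these criteria.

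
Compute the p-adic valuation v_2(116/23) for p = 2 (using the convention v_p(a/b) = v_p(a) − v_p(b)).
v_2(116/23) = 2

Factor powers of 2 from the numerator and denominator of the reduced fraction: 116 = 2^2 · 29 and 23 = 2^0 · 23. Apply v_p(a/b) = v_p(a) − v_p(b): v_2(116/23) = 2 − 0 = 2.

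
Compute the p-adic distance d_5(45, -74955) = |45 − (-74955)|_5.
d_5(45, -74955) = 1/3125

Step 1 — x − y = 45 − (-74955) = 75000. Step 2 — v_5(75000) = 5 (factor: 75000 = (5^5 · 24); the sign does not affect v_p). Step 3 — |x − y|_5 = 5^{-5} = 1/3125.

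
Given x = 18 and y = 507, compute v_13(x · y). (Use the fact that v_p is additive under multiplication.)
v_13(9126) = 2

v_p(x) = 0 (factor: 18 = 13^0 · 18); v_p(y) = 2 (factor: 507 = 13^2 · 3). Additivity: v_p(xy) = v_p(x) + v_p(y) = 0 + 2 = 2. (Direct check: xy = 9126 = 13^2 · (54).)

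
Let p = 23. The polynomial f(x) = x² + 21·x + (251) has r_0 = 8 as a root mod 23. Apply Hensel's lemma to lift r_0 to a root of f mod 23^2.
r_1 = 238 (mod 529)

Hensel: r_{i+1} = r_i − f(r_i)·(f′(r_i))^{-1} mod 23^{i+2}, f′(x) = 2x + 21. Iterate:
  r_0 = 8 (mod 23)
  r_1 = 238 (mod 529)
Final: r = 238 satisfies f(r) ≡ 0 mod 23^2.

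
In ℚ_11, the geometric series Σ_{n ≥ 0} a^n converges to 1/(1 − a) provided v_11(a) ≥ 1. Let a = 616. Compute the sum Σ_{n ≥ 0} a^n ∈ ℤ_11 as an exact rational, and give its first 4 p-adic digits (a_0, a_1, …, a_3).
Σ a^n = 1/(1 − a) = -1/615;  first 4 digits = (1, 1, 6, 0)

v_11(a) = 1 ≥ 1, so the series converges in ℤ_11 to 1/(1 − a) = 1/(1 − 616) = -1/615. Expand this rational in ℤ_11: compute digits iteratively via d_i = x_i mod 11, x_{i+1} = (x_i − d_i)/11. The first 4 digits are (1, 1, 6, 0).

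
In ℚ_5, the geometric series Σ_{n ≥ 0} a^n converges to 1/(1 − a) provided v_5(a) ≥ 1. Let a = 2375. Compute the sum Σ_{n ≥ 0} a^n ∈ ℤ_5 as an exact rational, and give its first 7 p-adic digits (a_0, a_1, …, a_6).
Σ a^n = 1/(1 − a) = -1/2374;  first 7 digits = (1, 0, 0, 4, 3, 0, 1)

v_5(a) = 3 ≥ 1, so the series converges in ℤ_5 to 1/(1 − a) = 1/(1 − 2375) = -1/2374. Expand this rational in ℤ_5: compute digits iteratively via d_i = x_i mod 5, x_{i+1} = (x_i − d_i)/5. The first 7 digits are (1, 0, 0, 4, 3, 0, 1).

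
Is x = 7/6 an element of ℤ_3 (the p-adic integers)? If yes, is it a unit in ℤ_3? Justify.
x ∉ ℤ_3 (v_3(x) = -1 < 0)

ℤ_3 = {x ∈ ℚ_3 : v_3(x) ≥ 0} and ℤ_3^× = {x ∈ ℤ_3 : v_3(x) = 0}. Here v_3(7/6) = v_3(num) − v_3(den) = -1; compare against these criteria.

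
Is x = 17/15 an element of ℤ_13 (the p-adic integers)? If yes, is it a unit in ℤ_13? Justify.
x ∈ ℤ_13^× (unit); v_13(x) = 0

ℤ_13 = {x ∈ ℚ_13 : v_13(x) ≥ 0} and ℤ_13^× = {x ∈ ℤ_13 : v_13(x) = 0}. Here v_13(17/15) = v_13(num) − v_13(den) = 0; compare against these criteria.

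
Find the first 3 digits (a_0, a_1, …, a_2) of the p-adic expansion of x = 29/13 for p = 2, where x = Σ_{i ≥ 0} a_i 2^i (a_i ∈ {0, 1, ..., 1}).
(a_0, …, a_2) = (1, 0, 0)

v_2(29/13) = 0 (numerator and denominator both coprime to 2), so x ∈ ℤ_2^×. Compute digits iteratively via a_i = x_i mod 2, x_{i+1} = (x_i − a_i)/2, with x_0 = x:
  x_0 = 29/13;  a_0 = 1;  x_1 = (x_0 − 1)/2 = 8/13
  x_1 = 8/13;  a_1 = 0;  x_2 = (x_1 − 0)/2 = 4/13
  x_2 = 4/13;  a_2 = 0;  x_3 = (x_2 − 0)/2 = 2/13
Digits: (1, 0, 0).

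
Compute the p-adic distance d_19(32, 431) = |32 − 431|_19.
d_19(32, 431) = 1/19

Step 1 — x − y = 32 − 431 = -399. Step 2 — v_19(-399) = 1 (factor: -399 = −(19^1 · 21); the sign does not affect v_p). Step 3 — |x − y|_19 = 19^{-1} = 1/19.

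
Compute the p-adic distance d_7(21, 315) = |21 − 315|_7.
d_7(21, 315) = 1/49

Step 1 — x − y = 21 − 315 = -294. Step 2 — v_7(-294) = 2 (factor: -294 = −(7^2 · 6); the sign does not affect v_p). Step 3 — |x − y|_7 = 7^{-2} = 1/49.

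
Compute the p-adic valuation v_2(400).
v_2(400) = 4

v_2(n) is the largest exponent k such that 2^k divides n. Factor out: 400 = 2^4 · 25. (Sign doesn't affect v_p.) So v_2(400) = 4.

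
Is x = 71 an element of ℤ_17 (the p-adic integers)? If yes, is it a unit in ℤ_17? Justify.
x ∈ ℤ_17^× (unit); v_17(x) = 0

ℤ_17 = {x ∈ ℚ_17 : v_17(x) ≥ 0} and ℤ_17^× = {x ∈ ℤ_17 : v_17(x) = 0}. Here v_17(71) = v_17(num) − v_17(den) = 0; compare against these criteria.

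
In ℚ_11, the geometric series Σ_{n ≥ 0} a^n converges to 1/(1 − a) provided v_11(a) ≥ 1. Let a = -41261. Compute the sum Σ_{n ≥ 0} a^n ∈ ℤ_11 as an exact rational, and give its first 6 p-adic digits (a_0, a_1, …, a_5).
Σ a^n = 1/(1 − a) = 1/41262;  first 6 digits = (1, 0, 0, 2, 8, 10)

v_11(a) = 3 ≥ 1, so the series converges in ℤ_11 to 1/(1 − a) = 1/(1 − (-41261)) = 1/41262. Expand this rational in ℤ_11: compute digits iteratively via d_i = x_i mod 11, x_{i+1} = (x_i − d_i)/11. The first 6 digits are (1, 0, 0, 2, 8, 10).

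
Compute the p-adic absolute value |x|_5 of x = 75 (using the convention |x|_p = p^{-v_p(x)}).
|75|_5 = 1/25

Step 1 — compute v_5(x) by factoring powers of 5 out of the numerator and denominator: v_5(75) = 2. Step 2 — apply |x|_p = p^{-v_p(x)} = 5^{-2} = 1/25.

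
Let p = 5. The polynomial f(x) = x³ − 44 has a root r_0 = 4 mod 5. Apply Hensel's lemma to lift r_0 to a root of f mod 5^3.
r_2 = 114 (mod 125)

Hensel: r_{i+1} = r_i − f(r_i)/f′(r_i) mod 5^{i+2}, where f′(x) = 3x². Iterate:
  r_0 = 4 (mod 5)
  r_1 = 14 (mod 25)
  r_2 = 114 (mod 125)
Final: r = 114 with f(r) ≡ 0 mod 5^3.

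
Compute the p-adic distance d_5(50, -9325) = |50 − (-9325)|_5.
d_5(50, -9325) = 1/3125

Step 1 — x − y = 50 − (-9325) = 9375. Step 2 — v_5(9375) = 5 (factor: 9375 = (5^5 · 3); the sign does not affect v_p). Step 3 — |x − y|_5 = 5^{-5} = 1/3125.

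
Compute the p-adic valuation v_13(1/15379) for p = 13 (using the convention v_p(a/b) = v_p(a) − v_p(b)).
v_13(1/15379) = -3

Factor powers of 13 from the numerator and denominator of the reduced fraction: 1 = 13^0 · 1 and 15379 = 13^3 · 7. Apply v_p(a/b) = v_p(a) − v_p(b): v_13(1/15379) = 0 − 3 = -3.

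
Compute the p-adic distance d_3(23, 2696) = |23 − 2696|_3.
d_3(23, 2696) = 1/243

Step 1 — x − y = 23 − 2696 = -2673. Step 2 — v_3(-2673) = 5 (factor: -2673 = −(3^5 · 11); the sign does not affect v_p). Step 3 — |x − y|_3 = 3^{-5} = 1/243.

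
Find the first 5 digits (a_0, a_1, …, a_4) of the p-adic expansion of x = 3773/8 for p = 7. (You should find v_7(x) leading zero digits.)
(a_0, …, a_4) = (0, 0, 0, 4, 4)

v_7(3773/8) = 3, so a_0 = ... = a_2 = 0. Factor out: x = 7^3 · u with u = 11/8 a unit in ℤ_7. Expand u iteratively via a_{v+i} = u_i mod 7, u_{i+1} = (u_i − a_{v+i})/7:
  u_0 = 11/8;  a_3 = 4;  u_1 = (u_0 − 4)/7 = -3/8
  u_1 = -3/8;  a_4 = 4;  u_2 = (u_1 − 4)/7 = -5/8
Digits: (0, 0, 0, 4, 4).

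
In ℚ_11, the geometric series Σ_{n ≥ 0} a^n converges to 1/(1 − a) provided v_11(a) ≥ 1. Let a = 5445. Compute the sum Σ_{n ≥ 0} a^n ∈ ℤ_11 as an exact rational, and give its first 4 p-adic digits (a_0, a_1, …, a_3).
Σ a^n = 1/(1 − a) = -1/5444;  first 4 digits = (1, 0, 1, 4)

v_11(a) = 2 ≥ 1, so the series converges in ℤ_11 to 1/(1 − a) = 1/(1 − 5445) = -1/5444. Expand this rational in ℤ_11: compute digits iteratively via d_i = x_i mod 11, x_{i+1} = (x_i − d_i)/11. The first 4 digits are (1, 0, 1, 4).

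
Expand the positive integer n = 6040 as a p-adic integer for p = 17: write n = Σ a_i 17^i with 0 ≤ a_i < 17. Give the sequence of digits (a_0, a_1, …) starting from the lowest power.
(a_0, a_1, …) = (5, 15, 3, 1)

Repeated division by 17 gives the digits low-to-high: 6040 = 5 + 15·17^1 + 3·17^2 + 1·17^3. Digit sequence: (5, 15, 3, 1).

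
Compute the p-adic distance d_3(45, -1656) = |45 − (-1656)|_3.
d_3(45, -1656) = 1/243

Step 1 — x − y = 45 − (-1656) = 1701. Step 2 — v_3(1701) = 5 (factor: 1701 = (3^5 · 7); the sign does not affect v_p). Step 3 — |x − y|_3 = 3^{-5} = 1/243.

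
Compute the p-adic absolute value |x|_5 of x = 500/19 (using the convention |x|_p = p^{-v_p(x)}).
|500/19|_5 = 1/125

Step 1 — compute v_5(x) by factoring powers of 5 out of the numerator and denominator: v_5(500/19) = 3. Step 2 — apply |x|_p = p^{-v_p(x)} = 5^{-3} = 1/125.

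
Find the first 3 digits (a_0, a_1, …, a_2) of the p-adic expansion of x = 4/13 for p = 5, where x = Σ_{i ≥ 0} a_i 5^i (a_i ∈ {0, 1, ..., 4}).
(a_0, …, a_2) = (3, 1, 2)

v_5(4/13) = 0 (numerator and denominator both coprime to 5), so x ∈ ℤ_5^×. Compute digits iteratively via a_i = x_i mod 5, x_{i+1} = (x_i − a_i)/5, with x_0 = x:
  x_0 = 4/13;  a_0 = 3;  x_1 = (x_0 − 3)/5 = -7/13
  x_1 = -7/13;  a_1 = 1;  x_2 = (x_1 − 1)/5 = -4/13
  x_2 = -4/13;  a_2 = 2;  x_3 = (x_2 − 2)/5 = -6/13
Digits: (3, 1, 2).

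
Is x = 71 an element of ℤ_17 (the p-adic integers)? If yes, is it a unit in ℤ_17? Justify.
x ∈ ℤ_17^× (unit); v_17(x) = 0

ℤ_17 = {x ∈ ℚ_17 : v_17(x) ≥ 0} and ℤ_17^× = {x ∈ ℤ_17 : v_17(x) = 0}. Here v_17(71) = v_17(num) − v_17(den) = 0; compare against these criteria.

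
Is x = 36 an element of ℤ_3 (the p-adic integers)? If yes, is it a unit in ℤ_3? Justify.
x ∈ ℤ_3 but not a unit; v_3(x) = 2 > 0

ℤ_3 = {x ∈ ℚ_3 : v_3(x) ≥ 0} and ℤ_3^× = {x ∈ ℤ_3 : v_3(x) = 0}. Here v_3(36) = v_3(num) − v_3(den) = 2; compare against these criteria.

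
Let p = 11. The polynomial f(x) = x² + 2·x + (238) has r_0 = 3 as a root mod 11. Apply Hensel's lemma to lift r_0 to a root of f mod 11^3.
r_2 = 894 (mod 1331)

Hensel: r_{i+1} = r_i − f(r_i)·(f′(r_i))^{-1} mod 11^{i+2}, f′(x) = 2x + 2. Iterate:
  r_0 = 3 (mod 11)
  r_1 = 47 (mod 121)
  r_2 = 894 (mod 1331)
Final: r = 894 satisfies f(r) ≡ 0 mod 11^3.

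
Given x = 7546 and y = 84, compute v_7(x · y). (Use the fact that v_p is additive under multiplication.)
v_7(633864) = 4

v_p(x) = 3 (factor: 7546 = 7^3 · 22); v_p(y) = 1 (factor: 84 = 7^1 · 12). Additivity: v_p(xy) = v_p(x) + v_p(y) = 3 + 1 = 4. (Direct check: xy = 633864 = 7^4 · (264).)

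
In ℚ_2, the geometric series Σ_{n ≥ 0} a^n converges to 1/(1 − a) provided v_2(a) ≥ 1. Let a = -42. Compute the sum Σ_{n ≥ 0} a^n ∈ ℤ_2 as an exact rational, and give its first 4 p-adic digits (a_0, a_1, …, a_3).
Σ a^n = 1/(1 − a) = 1/43;  first 4 digits = (1, 1, 0, 0)

v_2(a) = 1 ≥ 1, so the series converges in ℤ_2 to 1/(1 − a) = 1/(1 − (-42)) = 1/43. Expand this rational in ℤ_2: compute digits iteratively via d_i = x_i mod 2, x_{i+1} = (x_i − d_i)/2. The first 4 digits are (1, 1, 0, 0).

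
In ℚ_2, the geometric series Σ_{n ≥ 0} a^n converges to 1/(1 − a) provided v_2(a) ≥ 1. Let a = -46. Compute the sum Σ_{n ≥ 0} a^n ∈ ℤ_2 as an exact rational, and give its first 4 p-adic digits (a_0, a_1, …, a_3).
Σ a^n = 1/(1 − a) = 1/47;  first 4 digits = (1, 1, 1, 1)

v_2(a) = 1 ≥ 1, so the series converges in ℤ_2 to 1/(1 − a) = 1/(1 − (-46)) = 1/47. Expand this rational in ℤ_2: compute digits iteratively via d_i = x_i mod 2, x_{i+1} = (x_i − d_i)/2. The first 4 digits are (1, 1, 1, 1).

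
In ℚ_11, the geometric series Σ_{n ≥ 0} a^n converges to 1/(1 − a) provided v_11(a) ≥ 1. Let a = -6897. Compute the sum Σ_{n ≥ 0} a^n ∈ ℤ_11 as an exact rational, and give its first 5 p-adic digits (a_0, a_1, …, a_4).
Σ a^n = 1/(1 − a) = 1/6898;  first 5 digits = (1, 0, 9, 5, 3)

v_11(a) = 2 ≥ 1, so the series converges in ℤ_11 to 1/(1 − a) = 1/(1 − (-6897)) = 1/6898. Expand this rational in ℤ_11: compute digits iteratively via d_i = x_i mod 11, x_{i+1} = (x_i − d_i)/11. The first 5 digits are (1, 0, 9, 5, 3).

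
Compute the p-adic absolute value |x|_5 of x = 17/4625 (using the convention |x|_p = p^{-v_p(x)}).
|17/4625|_5 = 125

Step 1 — compute v_5(x) by factoring powers of 5 out of the numerator and denominator: v_5(17/4625) = -3. Step 2 — apply |x|_p = p^{-v_p(x)} = 5^{3} = 125.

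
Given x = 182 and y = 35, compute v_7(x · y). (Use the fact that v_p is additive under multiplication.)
v_7(6370) = 2

v_p(x) = 1 (factor: 182 = 7^1 · 26); v_p(y) = 1 (factor: 35 = 7^1 · 5). Additivity: v_p(xy) = v_p(x) + v_p(y) = 1 + 1 = 2. (Direct check: xy = 6370 = 7^2 · (130).)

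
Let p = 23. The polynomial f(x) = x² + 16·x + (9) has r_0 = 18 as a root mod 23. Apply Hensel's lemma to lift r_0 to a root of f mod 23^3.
r_2 = 6527 (mod 12167)

Hensel: r_{i+1} = r_i − f(r_i)·(f′(r_i))^{-1} mod 23^{i+2}, f′(x) = 2x + 16. Iterate:
  r_0 = 18 (mod 23)
  r_1 = 179 (mod 529)
  r_2 = 6527 (mod 12167)
Final: r = 6527 satisfies f(r) ≡ 0 mod 23^3.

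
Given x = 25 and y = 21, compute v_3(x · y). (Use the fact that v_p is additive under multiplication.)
v_3(525) = 1

v_p(x) = 0 (factor: 25 = 3^0 · 25); v_p(y) = 1 (factor: 21 = 3^1 · 7). Additivity: v_p(xy) = v_p(x) + v_p(y) = 0 + 1 = 1. (Direct check: xy = 525 = 3^1 · (175).)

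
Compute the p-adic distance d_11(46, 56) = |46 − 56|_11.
d_11(46, 56) = 1

Step 1 — x − y = 46 − 56 = -10. Step 2 — v_11(-10) = 0 (factor: -10 = −(11^0 · 10); the sign does not affect v_p). Step 3 — |x − y|_11 = 11^{0} = 1.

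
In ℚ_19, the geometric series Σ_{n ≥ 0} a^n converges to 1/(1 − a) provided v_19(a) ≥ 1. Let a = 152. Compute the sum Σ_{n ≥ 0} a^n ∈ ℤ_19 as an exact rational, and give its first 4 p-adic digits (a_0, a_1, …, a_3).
Σ a^n = 1/(1 − a) = -1/151;  first 4 digits = (1, 8, 7, 2)

v_19(a) = 1 ≥ 1, so the series converges in ℤ_19 to 1/(1 − a) = 1/(1 − 152) = -1/151. Expand this rational in ℤ_19: compute digits iteratively via d_i = x_i mod 19, x_{i+1} = (x_i − d_i)/19. The first 4 digits are (1, 8, 7, 2).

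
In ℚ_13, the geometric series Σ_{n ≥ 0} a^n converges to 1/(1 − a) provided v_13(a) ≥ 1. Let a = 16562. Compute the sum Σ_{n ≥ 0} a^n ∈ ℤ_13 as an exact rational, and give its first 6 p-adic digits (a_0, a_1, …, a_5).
Σ a^n = 1/(1 − a) = -1/16561;  first 6 digits = (1, 0, 7, 7, 10, 10)

v_13(a) = 2 ≥ 1, so the series converges in ℤ_13 to 1/(1 − a) = 1/(1 − 16562) = -1/16561. Expand this rational in ℤ_13: compute digits iteratively via d_i = x_i mod 13, x_{i+1} = (x_i − d_i)/13. The first 6 digits are (1, 0, 7, 7, 10, 10).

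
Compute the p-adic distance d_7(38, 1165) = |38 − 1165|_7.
d_7(38, 1165) = 1/49

Step 1 — x − y = 38 − 1165 = -1127. Step 2 — v_7(-1127) = 2 (factor: -1127 = −(7^2 · 23); the sign does not affect v_p). Step 3 — |x − y|_7 = 7^{-2} = 1/49.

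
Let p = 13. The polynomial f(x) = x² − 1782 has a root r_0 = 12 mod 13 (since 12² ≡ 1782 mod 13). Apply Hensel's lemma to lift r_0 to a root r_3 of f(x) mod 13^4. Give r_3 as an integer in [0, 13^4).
r_3 = 21839 (mod 28561)

Hensel's recurrence: r_{i+1} = r_i − f(r_i)·(f′(r_i))^{-1} mod 13^{i+2}, with f′(x) = 2x. Iterate:
  r_0 = 12 (mod 13)
  r_1 = 38 (mod 169)
  r_2 = 2066 (mod 2197)
  r_3 = 21839 (mod 28561)
Final: r_3 = 21839, and one checks f(r_3) ≡ 0 mod 13^4.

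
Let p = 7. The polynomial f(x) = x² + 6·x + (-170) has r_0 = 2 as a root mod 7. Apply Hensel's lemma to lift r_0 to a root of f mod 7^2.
r_1 = 37 (mod 49)

Hensel: r_{i+1} = r_i − f(r_i)·(f′(r_i))^{-1} mod 7^{i+2}, f′(x) = 2x + 6. Iterate:
  r_0 = 2 (mod 7)
  r_1 = 37 (mod 49)
Final: r = 37 satisfies f(r) ≡ 0 mod 7^2.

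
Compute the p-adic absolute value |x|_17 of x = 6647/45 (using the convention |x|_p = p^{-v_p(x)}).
|6647/45|_17 = 1/289

Step 1 — compute v_17(x) by factoring powers of 17 out of the numerator and denominator: v_17(6647/45) = 2. Step 2 — apply |x|_p = p^{-v_p(x)} = 17^{-2} = 1/289.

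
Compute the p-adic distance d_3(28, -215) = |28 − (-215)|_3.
d_3(28, -215) = 1/243

Step 1 — x − y = 28 − (-215) = 243. Step 2 — v_3(243) = 5 (factor: 243 = (3^5 · 1); the sign does not affect v_p). Step 3 — |x − y|_3 = 3^{-5} = 1/243.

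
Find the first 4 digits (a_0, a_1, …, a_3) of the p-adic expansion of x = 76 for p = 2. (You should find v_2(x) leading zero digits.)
(a_0, …, a_3) = (0, 0, 1, 1)

v_2(76) = 2, so a_0 = ... = a_1 = 0. Factor out: x = 2^2 · u with u = 19 a unit in ℤ_2. Expand u iteratively via a_{v+i} = u_i mod 2, u_{i+1} = (u_i − a_{v+i})/2:
  u_0 = 19;  a_2 = 1;  u_1 = (u_0 − 1)/2 = 9
  u_1 = 9;  a_3 = 1;  u_2 = (u_1 − 1)/2 = 4
Digits: (0, 0, 1, 1).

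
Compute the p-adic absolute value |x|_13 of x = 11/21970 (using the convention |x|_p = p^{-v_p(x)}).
|11/21970|_13 = 2197

Step 1 — compute v_13(x) by factoring powers of 13 out of the numerator and denominator: v_13(11/21970) = -3. Step 2 — apply |x|_p = p^{-v_p(x)} = 13^{3} = 2197.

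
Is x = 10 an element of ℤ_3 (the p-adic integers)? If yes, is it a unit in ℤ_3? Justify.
x ∈ ℤ_3^× (unit); v_3(x) = 0

ℤ_3 = {x ∈ ℚ_3 : v_3(x) ≥ 0} and ℤ_3^× = {x ∈ ℤ_3 : v_3(x) = 0}. Here v_3(10) = v_3(num) − v_3(den) = 0; compare against these criteria.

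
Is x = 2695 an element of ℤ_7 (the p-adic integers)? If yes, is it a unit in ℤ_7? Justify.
x ∈ ℤ_7 but not a unit; v_7(x) = 2 > 0

ℤ_7 = {x ∈ ℚ_7 : v_7(x) ≥ 0} and ℤ_7^× = {x ∈ ℤ_7 : v_7(x) = 0}. Here v_7(2695) = v_7(num) − v_7(den) = 2; compare against these criteria.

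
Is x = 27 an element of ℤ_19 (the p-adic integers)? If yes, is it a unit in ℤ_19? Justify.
x ∈ ℤ_19^× (unit); v_19(x) = 0

ℤ_19 = {x ∈ ℚ_19 : v_19(x) ≥ 0} and ℤ_19^× = {x ∈ ℤ_19 : v_19(x) = 0}. Here v_19(27) = v_19(num) − v_19(den) = 0; compare against these criteria.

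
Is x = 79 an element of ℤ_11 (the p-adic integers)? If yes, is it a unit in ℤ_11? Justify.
x ∈ ℤ_11^× (unit); v_11(x) = 0

ℤ_11 = {x ∈ ℚ_11 : v_11(x) ≥ 0} and ℤ_11^× = {x ∈ ℤ_11 : v_11(x) = 0}. Here v_11(79) = v_11(num) − v_11(den) = 0; compare against these criteria.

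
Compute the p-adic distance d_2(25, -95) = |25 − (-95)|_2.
d_2(25, -95) = 1/8

Step 1 — x − y = 25 − (-95) = 120. Step 2 — v_2(120) = 3 (factor: 120 = (2^3 · 15); the sign does not affect v_p). Step 3 — |x − y|_2 = 2^{-3} = 1/8.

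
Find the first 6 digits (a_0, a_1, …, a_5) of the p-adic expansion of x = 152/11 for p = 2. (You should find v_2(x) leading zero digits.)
(a_0, …, a_5) = (0, 0, 0, 1, 0, 0)

v_2(152/11) = 3, so a_0 = ... = a_2 = 0. Factor out: x = 2^3 · u with u = 19/11 a unit in ℤ_2. Expand u iteratively via a_{v+i} = u_i mod 2, u_{i+1} = (u_i − a_{v+i})/2:
  u_0 = 19/11;  a_3 = 1;  u_1 = (u_0 − 1)/2 = 4/11
  u_1 = 4/11;  a_4 = 0;  u_2 = (u_1 − 0)/2 = 2/11
  u_2 = 2/11;  a_5 = 0;  u_3 = (u_2 − 0)/2 = 1/11
Digits: (0, 0, 0, 1, 0, 0).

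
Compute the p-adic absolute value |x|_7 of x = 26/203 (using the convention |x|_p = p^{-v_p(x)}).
|26/203|_7 = 7

Step 1 — compute v_7(x) by factoring powers of 7 out of the numerator and denominator: v_7(26/203) = -1. Step 2 — apply |x|_p = p^{-v_p(x)} = 7^{1} = 7.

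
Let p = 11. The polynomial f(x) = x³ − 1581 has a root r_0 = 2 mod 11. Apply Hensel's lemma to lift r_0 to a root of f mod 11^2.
r_1 = 2 (mod 121)

Hensel: r_{i+1} = r_i − f(r_i)/f′(r_i) mod 11^{i+2}, where f′(x) = 3x². Iterate:
  r_0 = 2 (mod 11)
  r_1 = 2 (mod 121)
Final: r = 2 with f(r) ≡ 0 mod 11^2.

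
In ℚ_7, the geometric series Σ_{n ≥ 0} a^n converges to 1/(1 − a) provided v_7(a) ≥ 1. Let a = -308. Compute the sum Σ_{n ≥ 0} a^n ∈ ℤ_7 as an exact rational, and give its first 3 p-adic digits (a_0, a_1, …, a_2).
Σ a^n = 1/(1 − a) = 1/309;  first 3 digits = (1, 5, 4)

v_7(a) = 1 ≥ 1, so the series converges in ℤ_7 to 1/(1 − a) = 1/(1 − (-308)) = 1/309. Expand this rational in ℤ_7: compute digits iteratively via d_i = x_i mod 7, x_{i+1} = (x_i − d_i)/7. The first 3 digits are (1, 5, 4).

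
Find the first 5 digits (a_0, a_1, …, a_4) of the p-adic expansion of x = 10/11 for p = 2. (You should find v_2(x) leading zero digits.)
(a_0, …, a_4) = (0, 1, 1, 1, 1)

v_2(10/11) = 1, so a_0 = ... = a_0 = 0. Factor out: x = 2^1 · u with u = 5/11 a unit in ℤ_2. Expand u iteratively via a_{v+i} = u_i mod 2, u_{i+1} = (u_i − a_{v+i})/2:
  u_0 = 5/11;  a_1 = 1;  u_1 = (u_0 − 1)/2 = -3/11
  u_1 = -3/11;  a_2 = 1;  u_2 = (u_1 − 1)/2 = -7/11
  u_2 = -7/11;  a_3 = 1;  u_3 = (u_2 − 1)/2 = -9/11
  u_3 = -9/11;  a_4 = 1;  u_4 = (u_3 − 1)/2 = -10/11
Digits: (0, 1, 1, 1, 1).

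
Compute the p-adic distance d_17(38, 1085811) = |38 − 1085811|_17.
d_17(38, 1085811) = 1/83521

Step 1 — x − y = 38 − 1085811 = -1085773. Step 2 — v_17(-1085773) = 4 (factor: -1085773 = −(17^4 · 13); the sign does not affect v_p). Step 3 — |x − y|_17 = 17^{-4} = 1/83521.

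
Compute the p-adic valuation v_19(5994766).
v_19(5994766) = 4

v_19(n) is the largest exponent k such that 19^k divides n. Factor out: 5994766 = 19^4 · 46. (Sign doesn't affect v_p.) So v_19(5994766) = 4.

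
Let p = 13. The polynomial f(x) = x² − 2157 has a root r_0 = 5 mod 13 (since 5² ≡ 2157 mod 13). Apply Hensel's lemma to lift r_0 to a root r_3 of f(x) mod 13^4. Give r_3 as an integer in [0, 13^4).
r_3 = 20701 (mod 28561)

Hensel's recurrence: r_{i+1} = r_i − f(r_i)·(f′(r_i))^{-1} mod 13^{i+2}, with f′(x) = 2x. Iterate:
  r_0 = 5 (mod 13)
  r_1 = 83 (mod 169)
  r_2 = 928 (mod 2197)
  r_3 = 20701 (mod 28561)
Final: r_3 = 20701, and one checks f(r_3) ≡ 0 mod 13^4.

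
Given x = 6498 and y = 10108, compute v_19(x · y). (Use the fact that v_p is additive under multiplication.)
v_19(65681784) = 4

v_p(x) = 2 (factor: 6498 = 19^2 · 18); v_p(y) = 2 (factor: 10108 = 19^2 · 28). Additivity: v_p(xy) = v_p(x) + v_p(y) = 2 + 2 = 4. (Direct check: xy = 65681784 = 19^4 · (504).)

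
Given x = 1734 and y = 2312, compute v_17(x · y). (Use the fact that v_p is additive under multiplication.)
v_17(4009008) = 4

v_p(x) = 2 (factor: 1734 = 17^2 · 6); v_p(y) = 2 (factor: 2312 = 17^2 · 8). Additivity: v_p(xy) = v_p(x) + v_p(y) = 2 + 2 = 4. (Direct check: xy = 4009008 = 17^4 · (48).)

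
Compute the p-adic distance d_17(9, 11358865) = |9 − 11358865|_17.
d_17(9, 11358865) = 1/1419857

Step 1 — x − y = 9 − 11358865 = -11358856. Step 2 — v_17(-11358856) = 5 (factor: -11358856 = −(17^5 · 8); the sign does not affect v_p). Step 3 — |x − y|_17 = 17^{-5} = 1/1419857.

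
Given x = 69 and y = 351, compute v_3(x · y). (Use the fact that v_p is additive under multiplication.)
v_3(24219) = 4

v_p(x) = 1 (factor: 69 = 3^1 · 23); v_p(y) = 3 (factor: 351 = 3^3 · 13). Additivity: v_p(xy) = v_p(x) + v_p(y) = 1 + 3 = 4. (Direct check: xy = 24219 = 3^4 · (299).)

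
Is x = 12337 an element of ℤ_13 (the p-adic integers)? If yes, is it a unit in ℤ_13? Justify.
x ∈ ℤ_13 but not a unit; v_13(x) = 2 > 0

ℤ_13 = {x ∈ ℚ_13 : v_13(x) ≥ 0} and ℤ_13^× = {x ∈ ℤ_13 : v_13(x) = 0}. Here v_13(12337) = v_13(num) − v_13(den) = 2; compare against these criteria.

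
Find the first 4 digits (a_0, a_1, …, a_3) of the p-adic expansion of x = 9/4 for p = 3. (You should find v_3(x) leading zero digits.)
(a_0, …, a_3) = (0, 0, 1, 2)

v_3(9/4) = 2, so a_0 = ... = a_1 = 0. Factor out: x = 3^2 · u with u = 1/4 a unit in ℤ_3. Expand u iteratively via a_{v+i} = u_i mod 3, u_{i+1} = (u_i − a_{v+i})/3:
  u_0 = 1/4;  a_2 = 1;  u_1 = (u_0 − 1)/3 = -1/4
  u_1 = -1/4;  a_3 = 2;  u_2 = (u_1 − 2)/3 = -3/4
Digits: (0, 0, 1, 2).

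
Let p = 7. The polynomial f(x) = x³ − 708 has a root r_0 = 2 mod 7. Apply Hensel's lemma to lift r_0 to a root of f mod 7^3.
r_2 = 93 (mod 343)

Hensel: r_{i+1} = r_i − f(r_i)/f′(r_i) mod 7^{i+2}, where f′(x) = 3x². Iterate:
  r_0 = 2 (mod 7)
  r_1 = 44 (mod 49)
  r_2 = 93 (mod 343)
Final: r = 93 with f(r) ≡ 0 mod 7^3.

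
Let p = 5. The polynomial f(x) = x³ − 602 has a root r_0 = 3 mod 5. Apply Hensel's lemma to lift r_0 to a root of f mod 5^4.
r_3 = 603 (mod 625)

Hensel: r_{i+1} = r_i − f(r_i)/f′(r_i) mod 5^{i+2}, where f′(x) = 3x². Iterate:
  r_0 = 3 (mod 5)
  r_1 = 3 (mod 25)
  r_2 = 103 (mod 125)
  r_3 = 603 (mod 625)
Final: r = 603 with f(r) ≡ 0 mod 5^4.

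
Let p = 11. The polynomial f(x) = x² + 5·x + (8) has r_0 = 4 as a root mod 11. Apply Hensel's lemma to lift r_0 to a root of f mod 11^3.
r_2 = 1192 (mod 1331)

Hensel: r_{i+1} = r_i − f(r_i)·(f′(r_i))^{-1} mod 11^{i+2}, f′(x) = 2x + 5. Iterate:
  r_0 = 4 (mod 11)
  r_1 = 103 (mod 121)
  r_2 = 1192 (mod 1331)
Final: r = 1192 satisfies f(r) ≡ 0 mod 11^3.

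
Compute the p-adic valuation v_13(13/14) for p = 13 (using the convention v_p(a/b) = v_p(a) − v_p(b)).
v_13(13/14) = 1

Factor powers of 13 from the numerator and denominator of the reduced fraction: 13 = 13^1 · 1 and 14 = 13^0 · 14. Apply v_p(a/b) = v_p(a) − v_p(b): v_13(13/14) = 1 − 0 = 1.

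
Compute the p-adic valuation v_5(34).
v_5(34) = 0

v_5(n) is the largest exponent k such that 5^k divides n. Factor out: 34 = 5^0 · 34. (Sign doesn't affect v_p.) So v_5(34) = 0.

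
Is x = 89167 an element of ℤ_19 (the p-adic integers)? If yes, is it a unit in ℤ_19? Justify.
x ∈ ℤ_19 but not a unit; v_19(x) = 3 > 0

ℤ_19 = {x ∈ ℚ_19 : v_19(x) ≥ 0} and ℤ_19^× = {x ∈ ℤ_19 : v_19(x) = 0}. Here v_19(89167) = v_19(num) − v_19(den) = 3; compare against these criteria.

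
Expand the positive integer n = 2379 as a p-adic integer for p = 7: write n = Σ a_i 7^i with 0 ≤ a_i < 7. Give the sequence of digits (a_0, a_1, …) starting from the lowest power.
(a_0, a_1, …) = (6, 3, 6, 6)

Repeated division by 7 gives the digits low-to-high: 2379 = 6 + 3·7^1 + 6·7^2 + 6·7^3. Digit sequence: (6, 3, 6, 6).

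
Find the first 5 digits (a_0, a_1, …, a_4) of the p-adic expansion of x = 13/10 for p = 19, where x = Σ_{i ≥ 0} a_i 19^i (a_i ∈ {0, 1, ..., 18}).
(a_0, …, a_4) = (7, 13, 5, 13, 5)

v_19(13/10) = 0 (numerator and denominator both coprime to 19), so x ∈ ℤ_19^×. Compute digits iteratively via a_i = x_i mod 19, x_{i+1} = (x_i − a_i)/19, with x_0 = x:
  x_0 = 13/10;  a_0 = 7;  x_1 = (x_0 − 7)/19 = -3/10
  x_1 = -3/10;  a_1 = 13;  x_2 = (x_1 − 13)/19 = -7/10
  x_2 = -7/10;  a_2 = 5;  x_3 = (x_2 − 5)/19 = -3/10
  x_3 = -3/10;  a_3 = 13;  x_4 = (x_3 − 13)/19 = -7/10
  x_4 = -7/10;  a_4 = 5;  x_5 = (x_4 − 5)/19 = -3/10
Digits: (7, 13, 5, 13, 5).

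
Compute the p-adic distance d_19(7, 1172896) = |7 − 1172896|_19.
d_19(7, 1172896) = 1/130321

Step 1 — x − y = 7 − 1172896 = -1172889. Step 2 — v_19(-1172889) = 4 (factor: -1172889 = −(19^4 · 9); the sign does not affect v_p). Step 3 — |x − y|_19 = 19^{-4} = 1/130321.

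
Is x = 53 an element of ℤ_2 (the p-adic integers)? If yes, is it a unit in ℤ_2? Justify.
x ∈ ℤ_2^× (unit); v_2(x) = 0

ℤ_2 = {x ∈ ℚ_2 : v_2(x) ≥ 0} and ℤ_2^× = {x ∈ ℤ_2 : v_2(x) = 0}. Here v_2(53) = v_2(num) − v_2(den) = 0; compare against these criteria.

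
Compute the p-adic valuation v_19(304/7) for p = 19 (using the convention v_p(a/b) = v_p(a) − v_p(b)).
v_19(304/7) = 1

Factor powers of 19 from the numerator and denominator of the reduced fraction: 304 = 19^1 · 16 and 7 = 19^0 · 7. Apply v_p(a/b) = v_p(a) − v_p(b): v_19(304/7) = 1 − 0 = 1.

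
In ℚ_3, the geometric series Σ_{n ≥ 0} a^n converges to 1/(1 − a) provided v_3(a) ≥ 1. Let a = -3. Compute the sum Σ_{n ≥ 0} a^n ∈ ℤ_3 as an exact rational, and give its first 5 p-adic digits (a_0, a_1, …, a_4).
Σ a^n = 1/(1 − a) = 1/4;  first 5 digits = (1, 2, 0, 2, 0)

v_3(a) = 1 ≥ 1, so the series converges in ℤ_3 to 1/(1 − a) = 1/(1 − (-3)) = 1/4. Expand this rational in ℤ_3: compute digits iteratively via d_i = x_i mod 3, x_{i+1} = (x_i − d_i)/3. The first 5 digits are (1, 2, 0, 2, 0).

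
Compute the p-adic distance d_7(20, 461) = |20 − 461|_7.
d_7(20, 461) = 1/49

Step 1 — x − y = 20 − 461 = -441. Step 2 — v_7(-441) = 2 (factor: -441 = −(7^2 · 9); the sign does not affect v_p). Step 3 — |x − y|_7 = 7^{-2} = 1/49.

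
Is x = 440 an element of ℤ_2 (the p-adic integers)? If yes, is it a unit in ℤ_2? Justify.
x ∈ ℤ_2 but not a unit; v_2(x) = 3 > 0

ℤ_2 = {x ∈ ℚ_2 : v_2(x) ≥ 0} and ℤ_2^× = {x ∈ ℤ_2 : v_2(x) = 0}. Here v_2(440) = v_2(num) − v_2(den) = 3; compare against these criteria.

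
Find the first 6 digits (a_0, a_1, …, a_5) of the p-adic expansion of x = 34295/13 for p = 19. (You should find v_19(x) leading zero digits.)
(a_0, …, a_5) = (0, 0, 0, 15, 8, 1)

v_19(34295/13) = 3, so a_0 = ... = a_2 = 0. Factor out: x = 19^3 · u with u = 5/13 a unit in ℤ_19. Expand u iteratively via a_{v+i} = u_i mod 19, u_{i+1} = (u_i − a_{v+i})/19:
  u_0 = 5/13;  a_3 = 15;  u_1 = (u_0 − 15)/19 = -10/13
  u_1 = -10/13;  a_4 = 8;  u_2 = (u_1 − 8)/19 = -6/13
  u_2 = -6/13;  a_5 = 1;  u_3 = (u_2 − 1)/19 = -1/13
Digits: (0, 0, 0, 15, 8, 1).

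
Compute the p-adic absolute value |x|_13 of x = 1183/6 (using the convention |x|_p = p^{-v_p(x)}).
|1183/6|_13 = 1/169

Step 1 — compute v_13(x) by factoring powers of 13 out of the numerator and denominator: v_13(1183/6) = 2. Step 2 — apply |x|_p = p^{-v_p(x)} = 13^{-2} = 1/169.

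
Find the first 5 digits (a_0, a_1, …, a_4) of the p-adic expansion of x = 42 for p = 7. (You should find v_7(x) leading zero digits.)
(a_0, …, a_4) = (0, 6, 0, 0, 0)

v_7(42) = 1, so a_0 = ... = a_0 = 0. Factor out: x = 7^1 · u with u = 6 a unit in ℤ_7. Expand u iteratively via a_{v+i} = u_i mod 7, u_{i+1} = (u_i − a_{v+i})/7:
  u_0 = 6;  a_1 = 6;  u_1 = (u_0 − 6)/7 = 0
  u_1 = 0;  a_2 = 0;  u_2 = (u_1 − 0)/7 = 0
  u_2 = 0;  a_3 = 0;  u_3 = (u_2 − 0)/7 = 0
  u_3 = 0;  a_4 = 0;  u_4 = (u_3 − 0)/7 = 0
Digits: (0, 6, 0, 0, 0).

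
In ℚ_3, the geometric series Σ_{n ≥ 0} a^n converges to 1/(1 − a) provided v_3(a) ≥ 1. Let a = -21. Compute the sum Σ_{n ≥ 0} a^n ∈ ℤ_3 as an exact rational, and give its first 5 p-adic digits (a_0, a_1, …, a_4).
Σ a^n = 1/(1 − a) = 1/22;  first 5 digits = (1, 2, 1, 2, 2)

v_3(a) = 1 ≥ 1, so the series converges in ℤ_3 to 1/(1 − a) = 1/(1 − (-21)) = 1/22. Expand this rational in ℤ_3: compute digits iteratively via d_i = x_i mod 3, x_{i+1} = (x_i − d_i)/3. The first 5 digits are (1, 2, 1, 2, 2).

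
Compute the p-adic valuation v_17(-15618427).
v_17(-15618427) = 5

v_17(n) is the largest exponent k such that 17^k divides n. Factor out: -15618427 = -17^5 · 11. (Sign doesn't affect v_p.) So v_17(-15618427) = 5.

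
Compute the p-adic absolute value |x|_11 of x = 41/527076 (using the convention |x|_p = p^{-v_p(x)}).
|41/527076|_11 = 14641

Step 1 — compute v_11(x) by factoring powers of 11 out of the numerator and denominator: v_11(41/527076) = -4. Step 2 — apply |x|_p = p^{-v_p(x)} = 11^{4} = 14641.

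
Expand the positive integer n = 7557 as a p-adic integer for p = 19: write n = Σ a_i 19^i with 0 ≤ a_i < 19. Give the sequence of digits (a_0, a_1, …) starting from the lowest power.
(a_0, a_1, …) = (14, 17, 1, 1)

Repeated division by 19 gives the digits low-to-high: 7557 = 14 + 17·19^1 + 1·19^2 + 1·19^3. Digit sequence: (14, 17, 1, 1).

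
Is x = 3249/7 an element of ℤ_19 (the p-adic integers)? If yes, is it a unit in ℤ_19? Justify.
x ∈ ℤ_19 but not a unit; v_19(x) = 2 > 0

ℤ_19 = {x ∈ ℚ_19 : v_19(x) ≥ 0} and ℤ_19^× = {x ∈ ℤ_19 : v_19(x) = 0}. Here v_19(3249/7) = v_19(num) − v_19(den) = 2; compare against these criteria.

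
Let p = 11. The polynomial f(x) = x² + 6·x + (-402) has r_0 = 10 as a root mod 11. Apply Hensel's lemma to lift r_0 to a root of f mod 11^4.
r_3 = 3398 (mod 14641)

Hensel: r_{i+1} = r_i − f(r_i)·(f′(r_i))^{-1} mod 11^{i+2}, f′(x) = 2x + 6. Iterate:
  r_0 = 10 (mod 11)
  r_1 = 10 (mod 121)
  r_2 = 736 (mod 1331)
  r_3 = 3398 (mod 14641)
Final: r = 3398 satisfies f(r) ≡ 0 mod 11^4.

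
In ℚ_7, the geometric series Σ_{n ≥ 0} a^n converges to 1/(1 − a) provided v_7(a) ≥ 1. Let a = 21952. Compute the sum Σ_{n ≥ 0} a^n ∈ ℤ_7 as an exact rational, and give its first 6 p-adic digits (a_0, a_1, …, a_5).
Σ a^n = 1/(1 − a) = -1/21951;  first 6 digits = (1, 0, 0, 1, 2, 1)

v_7(a) = 3 ≥ 1, so the series converges in ℤ_7 to 1/(1 − a) = 1/(1 − 21952) = -1/21951. Expand this rational in ℤ_7: compute digits iteratively via d_i = x_i mod 7, x_{i+1} = (x_i − d_i)/7. The first 6 digits are (1, 0, 0, 1, 2, 1).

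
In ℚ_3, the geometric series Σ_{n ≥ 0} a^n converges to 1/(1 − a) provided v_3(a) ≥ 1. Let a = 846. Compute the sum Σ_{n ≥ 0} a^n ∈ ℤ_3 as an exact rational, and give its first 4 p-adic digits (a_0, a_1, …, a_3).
Σ a^n = 1/(1 − a) = -1/845;  first 4 digits = (1, 0, 1, 1)

v_3(a) = 2 ≥ 1, so the series converges in ℤ_3 to 1/(1 − a) = 1/(1 − 846) = -1/845. Expand this rational in ℤ_3: compute digits iteratively via d_i = x_i mod 3, x_{i+1} = (x_i − d_i)/3. The first 4 digits are (1, 0, 1, 1).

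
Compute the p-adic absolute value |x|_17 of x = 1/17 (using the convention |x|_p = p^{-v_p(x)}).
|1/17|_17 = 17

Step 1 — compute v_17(x) by factoring powers of 17 out of the numerator and denominator: v_17(1/17) = -1. Step 2 — apply |x|_p = p^{-v_p(x)} = 17^{1} = 17.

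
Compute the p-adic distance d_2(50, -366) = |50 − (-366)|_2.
d_2(50, -366) = 1/32

Step 1 — x − y = 50 − (-366) = 416. Step 2 — v_2(416) = 5 (factor: 416 = (2^5 · 13); the sign does not affect v_p). Step 3 — |x − y|_2 = 2^{-5} = 1/32.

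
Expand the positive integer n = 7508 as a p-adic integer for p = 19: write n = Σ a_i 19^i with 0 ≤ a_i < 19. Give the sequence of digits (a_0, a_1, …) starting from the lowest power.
(a_0, a_1, …) = (3, 15, 1, 1)

Repeated division by 19 gives the digits low-to-high: 7508 = 3 + 15·19^1 + 1·19^2 + 1·19^3. Digit sequence: (3, 15, 1, 1).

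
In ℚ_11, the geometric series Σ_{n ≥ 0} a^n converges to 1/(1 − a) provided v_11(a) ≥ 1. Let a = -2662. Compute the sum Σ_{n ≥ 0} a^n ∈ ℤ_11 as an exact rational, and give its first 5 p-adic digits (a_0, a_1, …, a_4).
Σ a^n = 1/(1 − a) = 1/2663;  first 5 digits = (1, 0, 0, 9, 10)

v_11(a) = 3 ≥ 1, so the series converges in ℤ_11 to 1/(1 − a) = 1/(1 − (-2662)) = 1/2663. Expand this rational in ℤ_11: compute digits iteratively via d_i = x_i mod 11, x_{i+1} = (x_i − d_i)/11. The first 5 digits are (1, 0, 0, 9, 10).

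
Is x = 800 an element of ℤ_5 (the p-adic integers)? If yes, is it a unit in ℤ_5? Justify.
x ∈ ℤ_5 but not a unit; v_5(x) = 2 > 0

ℤ_5 = {x ∈ ℚ_5 : v_5(x) ≥ 0} and ℤ_5^× = {x ∈ ℤ_5 : v_5(x) = 0}. Here v_5(800) = v_5(num) − v_5(den) = 2; compare against these criteria.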